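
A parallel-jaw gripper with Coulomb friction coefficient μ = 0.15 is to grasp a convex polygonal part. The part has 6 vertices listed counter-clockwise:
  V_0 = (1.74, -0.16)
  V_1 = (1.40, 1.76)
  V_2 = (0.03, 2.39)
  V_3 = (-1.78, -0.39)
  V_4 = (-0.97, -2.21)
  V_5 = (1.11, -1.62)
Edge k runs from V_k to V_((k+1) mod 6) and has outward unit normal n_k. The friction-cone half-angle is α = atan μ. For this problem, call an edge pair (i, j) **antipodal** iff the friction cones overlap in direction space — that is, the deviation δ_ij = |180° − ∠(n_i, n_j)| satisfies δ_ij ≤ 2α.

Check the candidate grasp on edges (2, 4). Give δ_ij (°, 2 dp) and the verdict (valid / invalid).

α = atan 0.15 = 8.53°;  2α = 17.06°
edge 2: e_2 = (-1.81, -2.78);  n_2 = (-0.8380, +0.5456)
edge 4: e_4 = (+2.08, +0.59);  n_4 = (+0.2729, -0.9620)
∠(n_2, n_4) = 138.90°
δ = |180° − 138.90°| = 41.10°
41.10° > 2α = 17.06°  →  invalid

δ = 41.10°, invalid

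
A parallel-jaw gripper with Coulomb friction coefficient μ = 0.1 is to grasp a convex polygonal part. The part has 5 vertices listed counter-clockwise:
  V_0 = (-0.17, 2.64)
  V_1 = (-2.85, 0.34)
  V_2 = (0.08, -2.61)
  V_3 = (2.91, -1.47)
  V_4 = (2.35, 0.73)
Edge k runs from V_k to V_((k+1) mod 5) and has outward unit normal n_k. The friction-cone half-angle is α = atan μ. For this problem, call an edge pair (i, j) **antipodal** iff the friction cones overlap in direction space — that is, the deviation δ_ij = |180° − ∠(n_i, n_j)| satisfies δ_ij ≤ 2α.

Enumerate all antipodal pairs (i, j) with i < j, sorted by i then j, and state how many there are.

count = 1; pairs: (1,4)

α = atan 0.1 = 5.71°;  2α = 11.42°
n_0 = (-0.6513, +0.7589)
n_1 = (-0.7095, -0.7047)
n_2 = (+0.3737, -0.9276)
n_3 = (+0.9691, +0.2467)
n_4 = (+0.6040, +0.7970)
  (0,1): δ = 85.83°  ·
  (0,2): δ = 18.70°  ·
  (0,3): δ = 63.64°  ·
  (0,4): δ = 102.20°  ·
  (1,2): δ = 112.86°  ·
  (1,3): δ = 30.52°  ·
  (1,4): δ = 8.04°  ✓
  (2,3): δ = 97.66°  ·
  (2,4): δ = 59.10°  ·
  (3,4): δ = 141.44°  ·
antipodal pairs: 1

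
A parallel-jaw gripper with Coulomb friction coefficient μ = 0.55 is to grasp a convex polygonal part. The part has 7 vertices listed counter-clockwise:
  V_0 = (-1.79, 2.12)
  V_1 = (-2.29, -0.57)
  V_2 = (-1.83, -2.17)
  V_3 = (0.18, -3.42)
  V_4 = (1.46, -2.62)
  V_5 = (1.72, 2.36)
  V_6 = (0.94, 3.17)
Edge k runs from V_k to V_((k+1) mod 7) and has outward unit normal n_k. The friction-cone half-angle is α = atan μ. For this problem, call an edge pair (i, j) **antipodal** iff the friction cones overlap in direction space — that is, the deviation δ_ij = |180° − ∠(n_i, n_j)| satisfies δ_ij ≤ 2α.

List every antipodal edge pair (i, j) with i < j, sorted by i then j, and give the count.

α = atan 0.55 = 28.81°;  2α = 57.62°
n_0 = (-0.9832, +0.1827)
n_1 = (-0.9611, -0.2763)
n_2 = (-0.5281, -0.8492)
n_3 = (+0.5300, -0.8480)
n_4 = (+0.9986, -0.0521)
n_5 = (+0.7203, +0.6936)
n_6 = (-0.3590, +0.9333)
  (0,1): δ = 153.43°  ·
  (0,2): δ = 111.35°  ·
  (0,3): δ = 47.47°  ✓
  (0,4): δ = 7.54°  ✓
  (0,5): δ = 54.45°  ✓
  (0,6): δ = 121.57°  ·
  (1,2): δ = 137.92°  ·
  (1,3): δ = 74.03°  ·
  (1,4): δ = 19.03°  ✓
  (1,5): δ = 27.88°  ✓
  (1,6): δ = 95.00°  ·
  (2,3): δ = 116.12°  ·
  (2,4): δ = 61.11°  ·
  (2,5): δ = 14.20°  ✓
  (2,6): δ = 52.91°  ✓
  (3,4): δ = 124.99°  ·
  (3,5): δ = 78.09°  ·
  (3,6): δ = 10.97°  ✓
  (4,5): δ = 133.09°  ·
  (4,6): δ = 65.97°  ·
  (5,6): δ = 112.88°  ·
antipodal pairs: 8

count = 8; pairs: (0,3), (0,4), (0,5), (1,4), (1,5), (2,5), (2,6), (3,6)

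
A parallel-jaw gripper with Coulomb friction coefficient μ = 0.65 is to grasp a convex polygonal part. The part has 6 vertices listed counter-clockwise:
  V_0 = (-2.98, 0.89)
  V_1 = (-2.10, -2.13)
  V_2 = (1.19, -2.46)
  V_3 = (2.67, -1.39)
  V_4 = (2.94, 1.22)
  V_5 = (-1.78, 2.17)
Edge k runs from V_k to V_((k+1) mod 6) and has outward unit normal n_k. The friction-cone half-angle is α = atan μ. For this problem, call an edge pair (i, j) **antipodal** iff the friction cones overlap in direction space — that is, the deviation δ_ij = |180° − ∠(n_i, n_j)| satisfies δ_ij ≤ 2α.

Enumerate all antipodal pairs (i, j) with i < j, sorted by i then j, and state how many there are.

count = 7; pairs: (0,3), (0,4), (1,4), (1,5), (2,4), (2,5), (3,5)

α = atan 0.65 = 33.02°;  2α = 66.05°
n_0 = (-0.9601, -0.2798)
n_1 = (-0.0998, -0.9950)
n_2 = (+0.5859, -0.8104)
n_3 = (+0.9947, -0.1029)
n_4 = (+0.1973, +0.9803)
n_5 = (-0.7295, +0.6839)
  (0,1): δ = 111.97°  ·
  (0,2): δ = 70.38°  ·
  (0,3): δ = 22.15°  ✓
  (0,4): δ = 62.37°  ✓
  (0,5): δ = 120.60°  ·
  (1,2): δ = 138.41°  ·
  (1,3): δ = 90.18°  ·
  (1,4): δ = 5.65°  ✓
  (1,5): δ = 52.58°  ✓
  (2,3): δ = 131.77°  ·
  (2,4): δ = 47.25°  ✓
  (2,5): δ = 10.98°  ✓
  (3,4): δ = 95.47°  ·
  (3,5): δ = 37.25°  ✓
  (4,5): δ = 121.77°  ·
antipodal pairs: 7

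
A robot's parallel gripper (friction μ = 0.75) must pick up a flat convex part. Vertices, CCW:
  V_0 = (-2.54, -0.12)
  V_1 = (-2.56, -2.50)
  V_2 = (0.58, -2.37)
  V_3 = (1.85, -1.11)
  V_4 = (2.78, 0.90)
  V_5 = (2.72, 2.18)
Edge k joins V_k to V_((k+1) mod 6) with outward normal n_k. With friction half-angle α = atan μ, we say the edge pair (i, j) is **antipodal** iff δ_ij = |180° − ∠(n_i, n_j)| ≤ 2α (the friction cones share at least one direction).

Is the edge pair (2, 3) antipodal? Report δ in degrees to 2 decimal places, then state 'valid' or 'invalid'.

α = atan 0.75 = 36.87°;  2α = 73.74°
edge 2: e_2 = (+1.27, +1.26);  n_2 = (+0.7043, -0.7099)
edge 3: e_3 = (+0.93, +2.01);  n_3 = (+0.9076, -0.4199)
∠(n_2, n_3) = 20.40°
δ = |180° − 20.40°| = 159.60°
159.60° > 2α = 73.74°  →  invalid

δ = 159.60°, invalid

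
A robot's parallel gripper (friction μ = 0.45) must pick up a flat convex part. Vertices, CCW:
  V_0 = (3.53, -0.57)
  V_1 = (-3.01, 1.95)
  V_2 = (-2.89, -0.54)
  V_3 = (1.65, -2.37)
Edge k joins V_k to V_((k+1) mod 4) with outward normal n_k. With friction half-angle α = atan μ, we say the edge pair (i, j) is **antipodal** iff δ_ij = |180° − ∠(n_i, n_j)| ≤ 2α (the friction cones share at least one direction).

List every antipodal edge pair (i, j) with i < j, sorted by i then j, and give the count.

count = 1; pairs: (0,2)

α = atan 0.45 = 24.23°;  2α = 48.46°
n_0 = (+0.3596, +0.9331)
n_1 = (-0.9988, -0.0481)
n_2 = (-0.3739, -0.9275)
n_3 = (+0.6916, -0.7223)
  (0,1): δ = 66.17°  ·
  (0,2): δ = 0.88°  ✓
  (0,3): δ = 64.83°  ·
  (1,2): δ = 114.71°  ·
  (1,3): δ = 49.00°  ·
  (2,3): δ = 114.29°  ·
antipodal pairs: 1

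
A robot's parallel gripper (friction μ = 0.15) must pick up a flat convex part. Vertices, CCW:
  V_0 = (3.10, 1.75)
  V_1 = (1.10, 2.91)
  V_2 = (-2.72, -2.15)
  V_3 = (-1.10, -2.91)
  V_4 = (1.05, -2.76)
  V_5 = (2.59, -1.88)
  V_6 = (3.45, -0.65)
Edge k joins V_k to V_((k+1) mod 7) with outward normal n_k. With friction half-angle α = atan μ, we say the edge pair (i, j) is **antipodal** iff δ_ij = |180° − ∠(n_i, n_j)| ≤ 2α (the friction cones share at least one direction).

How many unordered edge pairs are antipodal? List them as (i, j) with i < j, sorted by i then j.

α = atan 0.15 = 8.53°;  2α = 17.06°
n_0 = (+0.5017, +0.8650)
n_1 = (-0.7981, +0.6025)
n_2 = (-0.4247, -0.9053)
n_3 = (+0.0696, -0.9976)
n_4 = (+0.4961, -0.8682)
n_5 = (+0.8195, -0.5730)
n_6 = (+0.9895, +0.1443)
  (0,1): δ = 96.94°  ·
  (0,2): δ = 4.98°  ✓
  (0,3): δ = 34.10°  ·
  (0,4): δ = 59.86°  ·
  (0,5): δ = 85.15°  ·
  (0,6): δ = 128.41°  ·
  (1,2): δ = 78.08°  ·
  (1,3): δ = 48.96°  ·
  (1,4): δ = 23.20°  ·
  (1,5): δ = 2.09°  ✓
  (1,6): δ = 45.35°  ·
  (2,3): δ = 150.88°  ·
  (2,4): δ = 125.12°  ·
  (2,5): δ = 99.83°  ·
  (2,6): δ = 56.57°  ·
  (3,4): δ = 154.25°  ·
  (3,5): δ = 128.95°  ·
  (3,6): δ = 85.69°  ·
  (4,5): δ = 154.71°  ·
  (4,6): δ = 111.45°  ·
  (5,6): δ = 136.74°  ·
antipodal pairs: 2

count = 2; pairs: (0,2), (1,5)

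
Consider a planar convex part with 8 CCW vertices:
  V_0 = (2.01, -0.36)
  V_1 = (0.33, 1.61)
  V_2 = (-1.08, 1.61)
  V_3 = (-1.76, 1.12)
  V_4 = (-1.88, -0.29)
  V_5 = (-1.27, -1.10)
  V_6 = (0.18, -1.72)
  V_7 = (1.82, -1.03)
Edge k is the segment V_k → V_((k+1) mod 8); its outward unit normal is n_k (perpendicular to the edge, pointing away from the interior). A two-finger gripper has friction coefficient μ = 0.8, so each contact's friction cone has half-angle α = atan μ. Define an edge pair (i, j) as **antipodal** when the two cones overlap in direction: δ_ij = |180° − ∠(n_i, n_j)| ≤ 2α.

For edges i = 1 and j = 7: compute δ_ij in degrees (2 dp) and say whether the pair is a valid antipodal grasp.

δ = 74.17°, valid

α = atan 0.8 = 38.66°;  2α = 77.32°
edge 1: e_1 = (-1.41, +0.00);  n_1 = (+0.0000, +1.0000)
edge 7: e_7 = (+0.19, +0.67);  n_7 = (+0.9621, -0.2728)
∠(n_1, n_7) = 105.83°
δ = |180° − 105.83°| = 74.17°
74.17° ≤ 2α = 77.32°  →  valid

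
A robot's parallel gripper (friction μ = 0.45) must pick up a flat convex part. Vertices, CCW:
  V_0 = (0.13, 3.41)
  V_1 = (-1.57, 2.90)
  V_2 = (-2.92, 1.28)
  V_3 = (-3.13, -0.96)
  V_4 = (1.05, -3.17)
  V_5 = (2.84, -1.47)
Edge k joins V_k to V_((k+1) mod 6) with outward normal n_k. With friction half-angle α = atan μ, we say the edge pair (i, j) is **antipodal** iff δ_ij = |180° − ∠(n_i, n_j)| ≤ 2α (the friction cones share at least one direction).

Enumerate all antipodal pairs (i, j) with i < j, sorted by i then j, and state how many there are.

α = atan 0.45 = 24.23°;  2α = 48.46°
n_0 = (-0.2873, +0.9578)
n_1 = (-0.7682, +0.6402)
n_2 = (-0.9956, +0.0933)
n_3 = (-0.4674, -0.8840)
n_4 = (+0.6886, -0.7251)
n_5 = (+0.8742, +0.4855)
  (0,1): δ = 146.50°  ·
  (0,2): δ = 112.06°  ·
  (0,3): δ = 44.57°  ✓
  (0,4): δ = 26.82°  ✓
  (0,5): δ = 102.35°  ·
  (1,2): δ = 145.55°  ·
  (1,3): δ = 78.06°  ·
  (1,4): δ = 6.67°  ✓
  (1,5): δ = 68.85°  ·
  (2,3): δ = 112.51°  ·
  (2,4): δ = 41.12°  ✓
  (2,5): δ = 34.40°  ✓
  (3,4): δ = 108.61°  ·
  (3,5): δ = 33.09°  ✓
  (4,5): δ = 104.48°  ·
antipodal pairs: 6

count = 6; pairs: (0,3), (0,4), (1,4), (2,4), (2,5), (3,5)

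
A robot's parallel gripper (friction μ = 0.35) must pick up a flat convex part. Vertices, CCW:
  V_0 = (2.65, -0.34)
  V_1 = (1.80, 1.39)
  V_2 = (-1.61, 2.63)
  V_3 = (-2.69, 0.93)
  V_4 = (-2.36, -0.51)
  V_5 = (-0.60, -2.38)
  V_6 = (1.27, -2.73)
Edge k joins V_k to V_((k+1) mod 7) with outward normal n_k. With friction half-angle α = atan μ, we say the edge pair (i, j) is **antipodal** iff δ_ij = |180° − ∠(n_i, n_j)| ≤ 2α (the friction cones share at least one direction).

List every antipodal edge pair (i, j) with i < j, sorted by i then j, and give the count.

count = 5; pairs: (0,3), (0,4), (1,4), (1,5), (2,6)

α = atan 0.35 = 19.29°;  2α = 38.58°
n_0 = (+0.8975, +0.4410)
n_1 = (+0.3417, +0.9398)
n_2 = (-0.8441, +0.5362)
n_3 = (-0.9747, -0.2234)
n_4 = (-0.7282, -0.6854)
n_5 = (-0.1840, -0.9829)
n_6 = (+0.8660, -0.5000)
  (0,1): δ = 136.15°  ·
  (0,2): δ = 58.59°  ·
  (0,3): δ = 13.26°  ✓
  (0,4): δ = 17.10°  ✓
  (0,5): δ = 53.23°  ·
  (0,6): δ = 123.83°  ·
  (1,2): δ = 102.44°  ·
  (1,3): δ = 57.11°  ·
  (1,4): δ = 26.75°  ✓
  (1,5): δ = 9.38°  ✓
  (1,6): δ = 79.98°  ·
  (2,3): δ = 134.67°  ·
  (2,4): δ = 104.31°  ·
  (2,5): δ = 68.17°  ·
  (2,6): δ = 2.43°  ✓
  (3,4): δ = 149.64°  ·
  (3,5): δ = 113.51°  ·
  (3,6): δ = 42.91°  ·
  (4,5): δ = 143.87°  ·
  (4,6): δ = 73.27°  ·
  (5,6): δ = 109.40°  ·
antipodal pairs: 5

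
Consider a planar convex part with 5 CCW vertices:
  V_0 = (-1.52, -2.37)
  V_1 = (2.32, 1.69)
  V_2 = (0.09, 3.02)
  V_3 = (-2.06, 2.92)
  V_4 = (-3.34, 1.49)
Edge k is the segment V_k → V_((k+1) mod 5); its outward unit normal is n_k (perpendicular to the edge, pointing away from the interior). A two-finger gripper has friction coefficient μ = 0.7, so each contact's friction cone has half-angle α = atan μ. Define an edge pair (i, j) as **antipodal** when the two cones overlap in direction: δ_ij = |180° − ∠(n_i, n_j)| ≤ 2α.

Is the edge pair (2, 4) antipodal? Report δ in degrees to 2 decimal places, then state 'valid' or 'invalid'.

α = atan 0.7 = 34.99°;  2α = 69.98°
edge 2: e_2 = (-2.15, -0.10);  n_2 = (-0.0465, +0.9989)
edge 4: e_4 = (+1.82, -3.86);  n_4 = (-0.9045, -0.4265)
∠(n_2, n_4) = 112.58°
δ = |180° − 112.58°| = 67.42°
67.42° ≤ 2α = 69.98°  →  valid

δ = 67.42°, valid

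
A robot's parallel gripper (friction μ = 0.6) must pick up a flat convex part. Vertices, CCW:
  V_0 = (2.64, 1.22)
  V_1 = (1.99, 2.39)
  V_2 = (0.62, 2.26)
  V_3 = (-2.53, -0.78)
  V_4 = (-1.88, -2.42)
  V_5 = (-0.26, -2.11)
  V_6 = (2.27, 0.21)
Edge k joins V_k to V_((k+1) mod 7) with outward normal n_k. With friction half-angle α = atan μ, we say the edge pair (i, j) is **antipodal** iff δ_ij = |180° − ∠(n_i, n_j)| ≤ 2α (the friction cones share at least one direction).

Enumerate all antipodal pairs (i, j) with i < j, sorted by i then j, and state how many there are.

α = atan 0.6 = 30.96°;  2α = 61.93°
n_0 = (+0.8742, +0.4856)
n_1 = (-0.0945, +0.9955)
n_2 = (-0.6944, +0.7196)
n_3 = (-0.9296, -0.3685)
n_4 = (+0.1879, -0.9822)
n_5 = (+0.6759, -0.7370)
n_6 = (+0.9390, -0.3440)
  (0,1): δ = 113.63°  ·
  (0,2): δ = 75.07°  ·
  (0,3): δ = 7.43°  ✓
  (0,4): δ = 71.78°  ·
  (0,5): δ = 103.47°  ·
  (0,6): δ = 130.83°  ·
  (1,2): δ = 141.44°  ·
  (1,3): δ = 73.80°  ·
  (1,4): δ = 5.41°  ✓
  (1,5): δ = 37.10°  ✓
  (1,6): δ = 64.46°  ·
  (2,3): δ = 112.36°  ·
  (2,4): δ = 33.15°  ✓
  (2,5): δ = 1.46°  ✓
  (2,6): δ = 25.90°  ✓
  (3,4): δ = 100.79°  ·
  (3,5): δ = 69.10°  ·
  (3,6): δ = 41.74°  ✓
  (4,5): δ = 148.31°  ·
  (4,6): δ = 120.95°  ·
  (5,6): δ = 152.64°  ·
antipodal pairs: 7

count = 7; pairs: (0,3), (1,4), (1,5), (2,4), (2,5), (2,6), (3,6)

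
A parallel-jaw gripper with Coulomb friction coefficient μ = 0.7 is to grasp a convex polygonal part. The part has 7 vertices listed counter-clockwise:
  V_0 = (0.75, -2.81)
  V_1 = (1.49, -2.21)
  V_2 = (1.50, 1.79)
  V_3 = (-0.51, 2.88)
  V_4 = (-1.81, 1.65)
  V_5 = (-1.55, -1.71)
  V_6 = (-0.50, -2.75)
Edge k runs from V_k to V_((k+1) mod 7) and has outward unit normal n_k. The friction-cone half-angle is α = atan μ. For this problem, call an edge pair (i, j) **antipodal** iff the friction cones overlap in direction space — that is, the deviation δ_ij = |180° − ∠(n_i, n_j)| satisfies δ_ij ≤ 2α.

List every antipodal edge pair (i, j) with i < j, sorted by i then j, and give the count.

count = 10; pairs: (0,2), (0,3), (0,4), (1,3), (1,4), (1,5), (2,4), (2,5), (2,6), (3,6)

α = atan 0.7 = 34.99°;  2α = 69.98°
n_0 = (+0.6298, -0.7768)
n_1 = (+1.0000, -0.0025)
n_2 = (+0.4767, +0.8791)
n_3 = (-0.6873, +0.7264)
n_4 = (-0.9970, -0.0772)
n_5 = (-0.7037, -0.7105)
n_6 = (-0.0479, -0.9988)
  (0,1): δ = 129.18°  ·
  (0,2): δ = 67.51°  ✓
  (0,3): δ = 4.38°  ✓
  (0,4): δ = 55.39°  ✓
  (0,5): δ = 96.24°  ·
  (0,6): δ = 138.22°  ·
  (1,2): δ = 118.33°  ·
  (1,3): δ = 46.44°  ✓
  (1,4): δ = 4.57°  ✓
  (1,5): δ = 45.42°  ✓
  (1,6): δ = 87.40°  ·
  (2,3): δ = 108.11°  ·
  (2,4): δ = 57.10°  ✓
  (2,5): δ = 16.26°  ✓
  (2,6): δ = 25.72°  ✓
  (3,4): δ = 128.99°  ·
  (3,5): δ = 88.14°  ·
  (3,6): δ = 46.16°  ✓
  (4,5): δ = 139.15°  ·
  (4,6): δ = 97.17°  ·
  (5,6): δ = 138.02°  ·
antipodal pairs: 10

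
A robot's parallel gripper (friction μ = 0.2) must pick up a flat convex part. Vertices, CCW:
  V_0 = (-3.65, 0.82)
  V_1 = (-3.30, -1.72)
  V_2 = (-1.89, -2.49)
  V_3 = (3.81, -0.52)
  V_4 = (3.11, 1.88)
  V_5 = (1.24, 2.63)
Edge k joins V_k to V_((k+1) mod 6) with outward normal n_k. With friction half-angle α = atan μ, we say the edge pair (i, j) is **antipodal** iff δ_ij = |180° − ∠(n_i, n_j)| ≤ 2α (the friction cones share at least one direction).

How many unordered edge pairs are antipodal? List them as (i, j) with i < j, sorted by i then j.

count = 3; pairs: (0,3), (1,4), (2,5)

α = atan 0.2 = 11.31°;  2α = 22.62°
n_0 = (-0.9906, -0.1365)
n_1 = (-0.4793, -0.8777)
n_2 = (+0.3267, -0.9451)
n_3 = (+0.9600, +0.2800)
n_4 = (+0.3722, +0.9281)
n_5 = (-0.3471, +0.9378)
  (0,1): δ = 126.48°  ·
  (0,2): δ = 78.78°  ·
  (0,3): δ = 8.41°  ✓
  (0,4): δ = 60.30°  ·
  (0,5): δ = 102.47°  ·
  (1,2): δ = 132.30°  ·
  (1,3): δ = 45.10°  ·
  (1,4): δ = 6.78°  ✓
  (1,5): δ = 48.95°  ·
  (2,3): δ = 92.81°  ·
  (2,4): δ = 40.92°  ·
  (2,5): δ = 1.25°  ✓
  (3,4): δ = 128.11°  ·
  (3,5): δ = 85.95°  ·
  (4,5): δ = 137.83°  ·
antipodal pairs: 3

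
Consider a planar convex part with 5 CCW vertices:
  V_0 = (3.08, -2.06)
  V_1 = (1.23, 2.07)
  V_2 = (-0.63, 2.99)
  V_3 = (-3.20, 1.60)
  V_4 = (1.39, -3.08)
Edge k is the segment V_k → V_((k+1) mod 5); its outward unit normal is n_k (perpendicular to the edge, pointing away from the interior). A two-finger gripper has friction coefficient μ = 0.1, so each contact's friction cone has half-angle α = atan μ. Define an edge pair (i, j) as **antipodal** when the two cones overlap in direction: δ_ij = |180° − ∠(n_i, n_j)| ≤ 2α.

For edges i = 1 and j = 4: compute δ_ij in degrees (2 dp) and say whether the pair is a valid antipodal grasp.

δ = 57.43°, invalid

α = atan 0.1 = 5.71°;  2α = 11.42°
edge 1: e_1 = (-1.86, +0.92);  n_1 = (+0.4434, +0.8963)
edge 4: e_4 = (+1.69, +1.02);  n_4 = (+0.5167, -0.8561)
∠(n_1, n_4) = 122.57°
δ = |180° − 122.57°| = 57.43°
57.43° > 2α = 11.42°  →  invalid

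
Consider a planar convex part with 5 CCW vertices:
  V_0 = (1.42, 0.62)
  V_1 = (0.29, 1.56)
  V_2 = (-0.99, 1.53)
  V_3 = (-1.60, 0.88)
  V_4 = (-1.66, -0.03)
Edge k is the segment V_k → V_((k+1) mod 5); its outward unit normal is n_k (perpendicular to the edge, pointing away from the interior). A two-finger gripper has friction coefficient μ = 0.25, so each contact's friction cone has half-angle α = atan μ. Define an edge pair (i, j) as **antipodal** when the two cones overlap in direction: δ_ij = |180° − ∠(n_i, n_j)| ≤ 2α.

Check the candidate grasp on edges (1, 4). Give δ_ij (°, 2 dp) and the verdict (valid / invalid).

δ = 10.57°, valid

α = atan 0.25 = 14.04°;  2α = 28.07°
edge 1: e_1 = (-1.28, -0.03);  n_1 = (-0.0234, +0.9997)
edge 4: e_4 = (+3.08, +0.65);  n_4 = (+0.2065, -0.9784)
∠(n_1, n_4) = 169.43°
δ = |180° − 169.43°| = 10.57°
10.57° ≤ 2α = 28.07°  →  valid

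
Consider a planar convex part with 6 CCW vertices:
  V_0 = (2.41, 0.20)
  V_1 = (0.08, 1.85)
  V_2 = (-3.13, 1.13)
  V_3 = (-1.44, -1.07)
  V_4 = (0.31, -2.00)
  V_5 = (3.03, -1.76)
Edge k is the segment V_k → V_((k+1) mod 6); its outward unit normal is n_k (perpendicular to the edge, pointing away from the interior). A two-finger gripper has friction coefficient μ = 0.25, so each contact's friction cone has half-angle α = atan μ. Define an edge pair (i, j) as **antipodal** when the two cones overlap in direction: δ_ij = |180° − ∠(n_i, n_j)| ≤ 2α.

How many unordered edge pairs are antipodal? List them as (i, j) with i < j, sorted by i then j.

α = atan 0.25 = 14.04°;  2α = 28.07°
n_0 = (+0.5779, +0.8161)
n_1 = (-0.2189, +0.9758)
n_2 = (-0.7930, -0.6092)
n_3 = (-0.4693, -0.8831)
n_4 = (+0.0879, -0.9961)
n_5 = (+0.9534, +0.3016)
  (0,1): δ = 132.05°  ·
  (0,2): δ = 17.16°  ✓
  (0,3): δ = 7.32°  ✓
  (0,4): δ = 40.35°  ·
  (0,5): δ = 142.86°  ·
  (1,2): δ = 65.11°  ·
  (1,3): δ = 40.63°  ·
  (1,4): δ = 7.60°  ✓
  (1,5): δ = 94.91°  ·
  (2,3): δ = 155.52°  ·
  (2,4): δ = 122.49°  ·
  (2,5): δ = 19.98°  ✓
  (3,4): δ = 146.97°  ·
  (3,5): δ = 44.46°  ·
  (4,5): δ = 77.49°  ·
antipodal pairs: 4

count = 4; pairs: (0,2), (0,3), (1,4), (2,5)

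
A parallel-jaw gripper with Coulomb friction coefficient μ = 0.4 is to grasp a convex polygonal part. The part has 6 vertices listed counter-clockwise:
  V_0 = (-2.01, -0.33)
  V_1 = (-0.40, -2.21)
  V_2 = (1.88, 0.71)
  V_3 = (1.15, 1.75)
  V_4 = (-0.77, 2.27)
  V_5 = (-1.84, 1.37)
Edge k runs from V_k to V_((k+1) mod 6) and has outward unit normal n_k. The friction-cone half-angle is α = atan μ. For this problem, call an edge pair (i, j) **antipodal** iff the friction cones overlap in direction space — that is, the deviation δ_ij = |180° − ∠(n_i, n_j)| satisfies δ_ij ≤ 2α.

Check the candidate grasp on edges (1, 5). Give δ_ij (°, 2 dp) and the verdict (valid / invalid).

α = atan 0.4 = 21.80°;  2α = 43.60°
edge 1: e_1 = (+2.28, +2.92);  n_1 = (+0.7882, -0.6154)
edge 5: e_5 = (-0.17, -1.70);  n_5 = (-0.9950, +0.0995)
∠(n_1, n_5) = 147.73°
δ = |180° − 147.73°| = 32.27°
32.27° ≤ 2α = 43.60°  →  valid

δ = 32.27°, valid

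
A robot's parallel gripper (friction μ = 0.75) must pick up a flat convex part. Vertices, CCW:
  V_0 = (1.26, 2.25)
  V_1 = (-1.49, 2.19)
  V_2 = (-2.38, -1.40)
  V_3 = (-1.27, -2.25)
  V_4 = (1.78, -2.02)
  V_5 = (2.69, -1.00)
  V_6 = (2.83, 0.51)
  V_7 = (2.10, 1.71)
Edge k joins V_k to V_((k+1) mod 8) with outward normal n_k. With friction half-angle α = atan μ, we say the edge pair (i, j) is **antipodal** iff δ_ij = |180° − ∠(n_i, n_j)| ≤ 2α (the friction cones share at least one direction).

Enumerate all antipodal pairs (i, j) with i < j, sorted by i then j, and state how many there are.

α = atan 0.75 = 36.87°;  2α = 73.74°
n_0 = (-0.0218, +0.9998)
n_1 = (-0.9706, +0.2406)
n_2 = (-0.6080, -0.7940)
n_3 = (+0.0752, -0.9972)
n_4 = (+0.7462, -0.6657)
n_5 = (+0.9957, -0.0923)
n_6 = (+0.8543, +0.5197)
n_7 = (+0.5408, +0.8412)
  (0,1): δ = 105.17°  ·
  (0,2): δ = 38.69°  ✓
  (0,3): δ = 3.06°  ✓
  (0,4): δ = 47.01°  ✓
  (0,5): δ = 83.45°  ·
  (0,6): δ = 120.06°  ·
  (0,7): δ = 146.01°  ·
  (1,2): δ = 113.52°  ·
  (1,3): δ = 71.76°  ✓
  (1,4): δ = 27.81°  ✓
  (1,5): δ = 8.63°  ✓
  (1,6): δ = 45.24°  ✓
  (1,7): δ = 71.19°  ✓
  (2,3): δ = 138.24°  ·
  (2,4): δ = 94.29°  ·
  (2,5): δ = 57.85°  ✓
  (2,6): δ = 21.24°  ✓
  (2,7): δ = 4.71°  ✓
  (3,4): δ = 136.05°  ·
  (3,5): δ = 99.61°  ·
  (3,6): δ = 63.00°  ✓
  (3,7): δ = 37.05°  ✓
  (4,5): δ = 143.56°  ·
  (4,6): δ = 106.95°  ·
  (4,7): δ = 81.00°  ·
  (5,6): δ = 143.39°  ·
  (5,7): δ = 117.44°  ·
  (6,7): δ = 154.05°  ·
antipodal pairs: 13

count = 13; pairs: (0,2), (0,3), (0,4), (1,3), (1,4), (1,5), (1,6), (1,7), (2,5), (2,6), (2,7), (3,6), (3,7)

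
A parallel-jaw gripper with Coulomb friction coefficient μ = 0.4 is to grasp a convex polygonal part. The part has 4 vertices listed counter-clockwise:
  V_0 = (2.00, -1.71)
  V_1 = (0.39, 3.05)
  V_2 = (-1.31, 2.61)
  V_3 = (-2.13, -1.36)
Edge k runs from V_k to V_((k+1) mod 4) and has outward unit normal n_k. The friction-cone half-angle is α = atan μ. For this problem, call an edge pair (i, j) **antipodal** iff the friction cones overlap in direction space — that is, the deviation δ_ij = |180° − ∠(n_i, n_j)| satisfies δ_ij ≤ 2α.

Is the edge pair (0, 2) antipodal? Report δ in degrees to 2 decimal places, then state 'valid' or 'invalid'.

δ = 30.36°, valid

α = atan 0.4 = 21.80°;  2α = 43.60°
edge 0: e_0 = (-1.61, +4.76);  n_0 = (+0.9473, +0.3204)
edge 2: e_2 = (-0.82, -3.97);  n_2 = (-0.9793, +0.2023)
∠(n_0, n_2) = 149.64°
δ = |180° − 149.64°| = 30.36°
30.36° ≤ 2α = 43.60°  →  valid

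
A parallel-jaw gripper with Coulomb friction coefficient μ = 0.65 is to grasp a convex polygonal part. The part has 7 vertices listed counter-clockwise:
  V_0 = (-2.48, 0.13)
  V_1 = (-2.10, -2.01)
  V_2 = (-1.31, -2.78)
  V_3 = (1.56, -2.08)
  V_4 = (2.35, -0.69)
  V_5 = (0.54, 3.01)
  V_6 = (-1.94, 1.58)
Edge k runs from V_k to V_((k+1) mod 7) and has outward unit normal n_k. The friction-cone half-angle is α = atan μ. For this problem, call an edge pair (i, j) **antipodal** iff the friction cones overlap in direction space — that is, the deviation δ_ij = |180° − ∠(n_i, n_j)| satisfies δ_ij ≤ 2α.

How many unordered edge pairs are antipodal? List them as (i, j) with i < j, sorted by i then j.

count = 8; pairs: (0,3), (0,4), (1,4), (2,5), (2,6), (3,5), (3,6), (4,6)

α = atan 0.65 = 33.02°;  2α = 66.05°
n_0 = (-0.9846, -0.1748)
n_1 = (-0.6980, -0.7161)
n_2 = (+0.2370, -0.9715)
n_3 = (+0.8694, -0.4941)
n_4 = (+0.8983, +0.4394)
n_5 = (-0.4995, +0.8663)
n_6 = (-0.9371, +0.3490)
  (0,1): δ = 144.33°  ·
  (0,2): δ = 86.36°  ·
  (0,3): δ = 39.68°  ✓
  (0,4): δ = 16.00°  ✓
  (0,5): δ = 109.90°  ·
  (0,6): δ = 149.50°  ·
  (1,2): δ = 122.03°  ·
  (1,3): δ = 75.35°  ·
  (1,4): δ = 19.67°  ✓
  (1,5): δ = 74.23°  ·
  (1,6): δ = 113.84°  ·
  (2,3): δ = 133.32°  ·
  (2,4): δ = 77.64°  ·
  (2,5): δ = 16.26°  ✓
  (2,6): δ = 55.87°  ✓
  (3,4): δ = 124.32°  ·
  (3,5): δ = 30.42°  ✓
  (3,6): δ = 9.19°  ✓
  (4,5): δ = 86.10°  ·
  (4,6): δ = 46.49°  ✓
  (5,6): δ = 140.39°  ·
antipodal pairs: 8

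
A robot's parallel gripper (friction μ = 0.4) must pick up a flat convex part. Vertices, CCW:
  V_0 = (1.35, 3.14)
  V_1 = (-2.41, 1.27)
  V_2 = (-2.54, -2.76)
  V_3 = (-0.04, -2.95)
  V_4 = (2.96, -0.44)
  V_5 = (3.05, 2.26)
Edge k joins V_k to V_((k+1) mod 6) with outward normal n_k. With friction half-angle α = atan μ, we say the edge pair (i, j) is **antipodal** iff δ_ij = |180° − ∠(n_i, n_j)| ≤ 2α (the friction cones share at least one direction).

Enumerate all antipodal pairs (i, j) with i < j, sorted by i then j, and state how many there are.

count = 4; pairs: (0,2), (0,3), (1,4), (2,5)

α = atan 0.4 = 21.80°;  2α = 43.60°
n_0 = (-0.4453, +0.8954)
n_1 = (-0.9995, +0.0322)
n_2 = (-0.0758, -0.9971)
n_3 = (+0.6417, -0.7670)
n_4 = (+0.9994, -0.0333)
n_5 = (+0.4597, +0.8881)
  (0,1): δ = 118.29°  ·
  (0,2): δ = 30.79°  ✓
  (0,3): δ = 13.48°  ✓
  (0,4): δ = 61.65°  ·
  (0,5): δ = 126.19°  ·
  (1,2): δ = 92.50°  ·
  (1,3): δ = 48.23°  ·
  (1,4): δ = 0.06°  ✓
  (1,5): δ = 64.48°  ·
  (2,3): δ = 135.74°  ·
  (2,4): δ = 87.56°  ·
  (2,5): δ = 23.02°  ✓
  (3,4): δ = 131.83°  ·
  (3,5): δ = 67.29°  ·
  (4,5): δ = 115.46°  ·
antipodal pairs: 4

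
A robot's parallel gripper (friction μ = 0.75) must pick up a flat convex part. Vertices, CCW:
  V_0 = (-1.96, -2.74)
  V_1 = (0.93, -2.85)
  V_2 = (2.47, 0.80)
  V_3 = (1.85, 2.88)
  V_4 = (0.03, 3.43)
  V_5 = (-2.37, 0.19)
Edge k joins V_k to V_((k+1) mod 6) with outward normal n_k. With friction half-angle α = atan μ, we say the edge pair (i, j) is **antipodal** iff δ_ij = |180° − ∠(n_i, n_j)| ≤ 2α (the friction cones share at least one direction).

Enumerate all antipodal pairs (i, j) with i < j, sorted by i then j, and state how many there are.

count = 8; pairs: (0,2), (0,3), (0,4), (1,4), (1,5), (2,4), (2,5), (3,5)

α = atan 0.75 = 36.87°;  2α = 73.74°
n_0 = (-0.0380, -0.9993)
n_1 = (+0.9214, -0.3887)
n_2 = (+0.9583, +0.2857)
n_3 = (+0.2893, +0.9572)
n_4 = (-0.8036, +0.5952)
n_5 = (-0.9904, -0.1386)
  (0,1): δ = 110.70°  ·
  (0,2): δ = 71.22°  ✓
  (0,3): δ = 14.63°  ✓
  (0,4): δ = 55.65°  ✓
  (0,5): δ = 100.15°  ·
  (1,2): δ = 140.53°  ·
  (1,3): δ = 83.94°  ·
  (1,4): δ = 13.65°  ✓
  (1,5): δ = 30.84°  ✓
  (2,3): δ = 123.41°  ·
  (2,4): δ = 53.13°  ✓
  (2,5): δ = 8.63°  ✓
  (3,4): δ = 109.71°  ·
  (3,5): δ = 65.22°  ✓
  (4,5): δ = 135.51°  ·
antipodal pairs: 8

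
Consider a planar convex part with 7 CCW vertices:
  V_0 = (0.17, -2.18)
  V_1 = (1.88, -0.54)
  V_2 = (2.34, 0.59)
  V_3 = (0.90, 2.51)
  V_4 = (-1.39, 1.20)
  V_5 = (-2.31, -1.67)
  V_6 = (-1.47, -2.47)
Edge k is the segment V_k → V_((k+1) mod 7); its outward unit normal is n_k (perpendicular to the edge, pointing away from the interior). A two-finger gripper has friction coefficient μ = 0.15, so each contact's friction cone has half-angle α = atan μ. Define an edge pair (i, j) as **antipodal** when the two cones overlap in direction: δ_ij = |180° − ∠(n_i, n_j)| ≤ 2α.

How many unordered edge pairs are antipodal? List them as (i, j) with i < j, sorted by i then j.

α = atan 0.15 = 8.53°;  2α = 17.06°
n_0 = (+0.6922, -0.7217)
n_1 = (+0.9262, -0.3770)
n_2 = (+0.8000, +0.6000)
n_3 = (-0.4965, +0.8680)
n_4 = (-0.9523, +0.3053)
n_5 = (-0.6897, -0.7241)
n_6 = (+0.1741, -0.9847)
  (0,1): δ = 155.95°  ·
  (0,2): δ = 96.93°  ·
  (0,3): δ = 14.03°  ✓
  (0,4): δ = 28.42°  ·
  (0,5): δ = 92.59°  ·
  (0,6): δ = 146.22°  ·
  (1,2): δ = 120.98°  ·
  (1,3): δ = 38.08°  ·
  (1,4): δ = 4.38°  ✓
  (1,5): δ = 68.55°  ·
  (1,6): δ = 122.18°  ·
  (2,3): δ = 97.10°  ·
  (2,4): δ = 54.64°  ·
  (2,5): δ = 9.53°  ✓
  (2,6): δ = 63.16°  ·
  (3,4): δ = 137.55°  ·
  (3,5): δ = 73.37°  ·
  (3,6): δ = 19.74°  ·
  (4,5): δ = 115.83°  ·
  (4,6): δ = 62.20°  ·
  (5,6): δ = 126.37°  ·
antipodal pairs: 3

count = 3; pairs: (0,3), (1,4), (2,5)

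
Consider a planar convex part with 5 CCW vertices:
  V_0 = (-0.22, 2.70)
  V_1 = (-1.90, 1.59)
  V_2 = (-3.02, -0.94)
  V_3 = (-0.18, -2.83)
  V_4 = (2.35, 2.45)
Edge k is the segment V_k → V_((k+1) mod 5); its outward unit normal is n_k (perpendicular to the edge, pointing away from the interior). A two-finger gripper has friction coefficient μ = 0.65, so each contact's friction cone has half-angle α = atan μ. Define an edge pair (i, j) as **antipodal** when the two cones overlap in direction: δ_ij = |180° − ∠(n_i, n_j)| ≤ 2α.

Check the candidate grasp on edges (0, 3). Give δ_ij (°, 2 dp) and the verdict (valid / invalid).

α = atan 0.65 = 33.02°;  2α = 66.05°
edge 0: e_0 = (-1.68, -1.11);  n_0 = (-0.5513, +0.8343)
edge 3: e_3 = (+2.53, +5.28);  n_3 = (+0.9018, -0.4321)
∠(n_0, n_3) = 149.06°
δ = |180° − 149.06°| = 30.94°
30.94° ≤ 2α = 66.05°  →  valid

δ = 30.94°, valid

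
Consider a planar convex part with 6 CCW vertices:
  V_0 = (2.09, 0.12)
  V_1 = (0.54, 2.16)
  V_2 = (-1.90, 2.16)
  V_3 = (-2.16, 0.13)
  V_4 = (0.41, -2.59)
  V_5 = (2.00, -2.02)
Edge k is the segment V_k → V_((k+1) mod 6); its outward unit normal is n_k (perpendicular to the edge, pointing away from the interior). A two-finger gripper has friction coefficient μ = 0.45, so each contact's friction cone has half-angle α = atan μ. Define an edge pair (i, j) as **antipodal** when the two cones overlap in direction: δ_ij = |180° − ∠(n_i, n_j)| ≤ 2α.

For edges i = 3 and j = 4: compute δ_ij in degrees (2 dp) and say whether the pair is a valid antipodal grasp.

δ = 113.65°, invalid

α = atan 0.45 = 24.23°;  2α = 48.46°
edge 3: e_3 = (+2.57, -2.72);  n_3 = (-0.7269, -0.6868)
edge 4: e_4 = (+1.59, +0.57);  n_4 = (+0.3375, -0.9413)
∠(n_3, n_4) = 66.35°
δ = |180° − 66.35°| = 113.65°
113.65° > 2α = 48.46°  →  invalid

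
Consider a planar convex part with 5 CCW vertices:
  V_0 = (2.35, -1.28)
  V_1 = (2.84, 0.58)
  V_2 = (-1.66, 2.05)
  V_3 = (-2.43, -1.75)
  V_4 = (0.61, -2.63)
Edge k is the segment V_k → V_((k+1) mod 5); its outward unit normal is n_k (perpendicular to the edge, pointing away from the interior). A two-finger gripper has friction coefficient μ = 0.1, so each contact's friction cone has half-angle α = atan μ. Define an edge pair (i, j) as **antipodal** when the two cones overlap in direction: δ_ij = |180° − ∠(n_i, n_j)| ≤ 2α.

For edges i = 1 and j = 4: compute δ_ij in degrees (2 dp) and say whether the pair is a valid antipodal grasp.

α = atan 0.1 = 5.71°;  2α = 11.42°
edge 1: e_1 = (-4.50, +1.47);  n_1 = (+0.3105, +0.9506)
edge 4: e_4 = (+1.74, +1.35);  n_4 = (+0.6130, -0.7901)
∠(n_1, n_4) = 124.10°
δ = |180° − 124.10°| = 55.90°
55.90° > 2α = 11.42°  →  invalid

δ = 55.90°, invalid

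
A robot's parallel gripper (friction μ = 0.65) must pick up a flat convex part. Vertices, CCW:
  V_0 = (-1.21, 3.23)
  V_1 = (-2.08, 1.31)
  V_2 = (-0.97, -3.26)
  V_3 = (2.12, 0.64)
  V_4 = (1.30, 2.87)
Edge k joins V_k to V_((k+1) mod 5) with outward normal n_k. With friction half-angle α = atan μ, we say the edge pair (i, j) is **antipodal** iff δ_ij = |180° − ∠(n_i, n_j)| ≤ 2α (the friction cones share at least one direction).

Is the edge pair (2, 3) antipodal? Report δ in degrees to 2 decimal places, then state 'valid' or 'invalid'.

α = atan 0.65 = 33.02°;  2α = 66.05°
edge 2: e_2 = (+3.09, +3.90);  n_2 = (+0.7838, -0.6210)
edge 3: e_3 = (-0.82, +2.23);  n_3 = (+0.9386, +0.3451)
∠(n_2, n_3) = 58.58°
δ = |180° − 58.58°| = 121.42°
121.42° > 2α = 66.05°  →  invalid

δ = 121.42°, invalid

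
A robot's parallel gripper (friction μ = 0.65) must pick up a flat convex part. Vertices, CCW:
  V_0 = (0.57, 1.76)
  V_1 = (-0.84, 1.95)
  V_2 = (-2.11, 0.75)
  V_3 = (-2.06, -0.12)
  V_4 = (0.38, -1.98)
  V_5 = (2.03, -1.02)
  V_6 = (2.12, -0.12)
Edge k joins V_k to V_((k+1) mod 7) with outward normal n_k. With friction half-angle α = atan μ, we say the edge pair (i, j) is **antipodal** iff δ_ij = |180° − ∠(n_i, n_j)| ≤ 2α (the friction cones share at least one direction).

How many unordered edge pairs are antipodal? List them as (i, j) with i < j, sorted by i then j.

α = atan 0.65 = 33.02°;  2α = 66.05°
n_0 = (+0.1335, +0.9910)
n_1 = (-0.6868, +0.7269)
n_2 = (-0.9984, -0.0574)
n_3 = (-0.6062, -0.7953)
n_4 = (+0.5029, -0.8643)
n_5 = (+0.9950, -0.0995)
n_6 = (+0.7716, +0.6361)
  (0,1): δ = 128.95°  ·
  (0,2): δ = 79.04°  ·
  (0,3): δ = 29.64°  ✓
  (0,4): δ = 37.87°  ✓
  (0,5): δ = 91.96°  ·
  (0,6): δ = 137.18°  ·
  (1,2): δ = 130.09°  ·
  (1,3): δ = 80.69°  ·
  (1,4): δ = 13.19°  ✓
  (1,5): δ = 40.91°  ✓
  (1,6): δ = 86.13°  ·
  (2,3): δ = 130.61°  ·
  (2,4): δ = 63.10°  ✓
  (2,5): δ = 9.00°  ✓
  (2,6): δ = 36.22°  ✓
  (3,4): δ = 112.49°  ·
  (3,5): δ = 58.39°  ✓
  (3,6): δ = 13.18°  ✓
  (4,5): δ = 125.90°  ·
  (4,6): δ = 80.69°  ·
  (5,6): δ = 134.78°  ·
antipodal pairs: 9

count = 9; pairs: (0,3), (0,4), (1,4), (1,5), (2,4), (2,5), (2,6), (3,5), (3,6)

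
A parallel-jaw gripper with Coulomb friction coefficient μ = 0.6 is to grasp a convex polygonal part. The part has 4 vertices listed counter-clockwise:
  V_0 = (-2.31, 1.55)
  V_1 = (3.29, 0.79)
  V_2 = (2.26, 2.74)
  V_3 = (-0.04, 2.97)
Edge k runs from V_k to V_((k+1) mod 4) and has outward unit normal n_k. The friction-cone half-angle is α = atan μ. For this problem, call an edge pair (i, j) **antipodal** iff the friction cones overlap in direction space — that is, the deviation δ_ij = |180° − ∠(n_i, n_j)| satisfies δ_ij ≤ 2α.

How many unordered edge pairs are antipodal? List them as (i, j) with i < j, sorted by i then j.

α = atan 0.6 = 30.96°;  2α = 61.93°
n_0 = (-0.1345, -0.9909)
n_1 = (+0.8842, +0.4671)
n_2 = (+0.0995, +0.9950)
n_3 = (-0.5303, +0.8478)
  (0,1): δ = 54.43°  ✓
  (0,2): δ = 2.02°  ✓
  (0,3): δ = 39.76°  ✓
  (1,2): δ = 123.55°  ·
  (1,3): δ = 85.82°  ·
  (2,3): δ = 142.26°  ·
antipodal pairs: 3

count = 3; pairs: (0,1), (0,2), (0,3)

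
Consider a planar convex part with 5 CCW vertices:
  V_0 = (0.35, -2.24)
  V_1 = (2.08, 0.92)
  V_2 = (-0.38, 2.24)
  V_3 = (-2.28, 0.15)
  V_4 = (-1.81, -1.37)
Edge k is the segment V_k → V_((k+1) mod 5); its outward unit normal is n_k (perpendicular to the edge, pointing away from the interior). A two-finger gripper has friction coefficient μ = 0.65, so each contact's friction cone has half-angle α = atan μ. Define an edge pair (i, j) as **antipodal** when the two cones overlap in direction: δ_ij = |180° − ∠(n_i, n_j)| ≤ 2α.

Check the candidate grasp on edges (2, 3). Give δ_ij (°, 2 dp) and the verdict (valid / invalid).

δ = 120.54°, invalid

α = atan 0.65 = 33.02°;  2α = 66.05°
edge 2: e_2 = (-1.90, -2.09);  n_2 = (-0.7399, +0.6727)
edge 3: e_3 = (+0.47, -1.52);  n_3 = (-0.9554, -0.2954)
∠(n_2, n_3) = 59.46°
δ = |180° − 59.46°| = 120.54°
120.54° > 2α = 66.05°  →  invalid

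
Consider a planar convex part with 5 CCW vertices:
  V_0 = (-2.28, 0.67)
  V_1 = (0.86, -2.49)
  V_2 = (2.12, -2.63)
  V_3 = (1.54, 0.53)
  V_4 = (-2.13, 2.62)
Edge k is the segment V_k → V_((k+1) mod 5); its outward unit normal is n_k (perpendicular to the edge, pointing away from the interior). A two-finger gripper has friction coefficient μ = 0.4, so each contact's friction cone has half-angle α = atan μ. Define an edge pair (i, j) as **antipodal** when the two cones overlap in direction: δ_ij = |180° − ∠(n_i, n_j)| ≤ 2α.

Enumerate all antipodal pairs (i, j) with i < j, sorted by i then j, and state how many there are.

count = 4; pairs: (0,2), (0,3), (1,3), (2,4)

α = atan 0.4 = 21.80°;  2α = 43.60°
n_0 = (-0.7093, -0.7049)
n_1 = (-0.1104, -0.9939)
n_2 = (+0.9836, +0.1805)
n_3 = (+0.4949, +0.8690)
n_4 = (-0.9971, +0.0767)
  (0,1): δ = 141.16°  ·
  (0,2): δ = 34.42°  ✓
  (0,3): δ = 15.52°  ✓
  (0,4): δ = 130.78°  ·
  (1,2): δ = 73.26°  ·
  (1,3): δ = 23.32°  ✓
  (1,4): δ = 91.94°  ·
  (2,3): δ = 130.06°  ·
  (2,4): δ = 14.80°  ✓
  (3,4): δ = 64.74°  ·
antipodal pairs: 4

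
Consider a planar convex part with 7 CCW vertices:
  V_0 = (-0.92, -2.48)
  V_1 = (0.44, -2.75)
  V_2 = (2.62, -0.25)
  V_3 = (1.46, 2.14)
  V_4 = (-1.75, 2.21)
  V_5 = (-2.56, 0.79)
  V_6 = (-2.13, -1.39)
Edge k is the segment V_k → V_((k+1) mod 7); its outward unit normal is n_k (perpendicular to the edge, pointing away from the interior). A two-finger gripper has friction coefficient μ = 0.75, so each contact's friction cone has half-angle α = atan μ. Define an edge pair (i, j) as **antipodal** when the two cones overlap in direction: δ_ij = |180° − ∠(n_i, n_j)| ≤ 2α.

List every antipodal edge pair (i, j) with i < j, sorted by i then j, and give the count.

α = atan 0.75 = 36.87°;  2α = 73.74°
n_0 = (-0.1947, -0.9809)
n_1 = (+0.7537, -0.6572)
n_2 = (+0.8996, +0.4366)
n_3 = (+0.0218, +0.9998)
n_4 = (-0.8686, +0.4955)
n_5 = (-0.9811, -0.1935)
n_6 = (-0.6693, -0.7430)
  (0,1): δ = 119.86°  ·
  (0,2): δ = 52.88°  ✓
  (0,3): δ = 9.98°  ✓
  (0,4): δ = 71.53°  ✓
  (0,5): δ = 112.39°  ·
  (0,6): δ = 149.22°  ·
  (1,2): δ = 113.02°  ·
  (1,3): δ = 50.16°  ✓
  (1,4): δ = 11.39°  ✓
  (1,5): δ = 52.25°  ✓
  (1,6): δ = 89.08°  ·
  (2,3): δ = 117.14°  ·
  (2,4): δ = 55.59°  ✓
  (2,5): δ = 14.73°  ✓
  (2,6): δ = 22.10°  ✓
  (3,4): δ = 118.45°  ·
  (3,5): δ = 77.59°  ·
  (3,6): δ = 40.76°  ✓
  (4,5): δ = 139.14°  ·
  (4,6): δ = 102.31°  ·
  (5,6): δ = 143.17°  ·
antipodal pairs: 10

count = 10; pairs: (0,2), (0,3), (0,4), (1,3), (1,4), (1,5), (2,4), (2,5), (2,6), (3,6)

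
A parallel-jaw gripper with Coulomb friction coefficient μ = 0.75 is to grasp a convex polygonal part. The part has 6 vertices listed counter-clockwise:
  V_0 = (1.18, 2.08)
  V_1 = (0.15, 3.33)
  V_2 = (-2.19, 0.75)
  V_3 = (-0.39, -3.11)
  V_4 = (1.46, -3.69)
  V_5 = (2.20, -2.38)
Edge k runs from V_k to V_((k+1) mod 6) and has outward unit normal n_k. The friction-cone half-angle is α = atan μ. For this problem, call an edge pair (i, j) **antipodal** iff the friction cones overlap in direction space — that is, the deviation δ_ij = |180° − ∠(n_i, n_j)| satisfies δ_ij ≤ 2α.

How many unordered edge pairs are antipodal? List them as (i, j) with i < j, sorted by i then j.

count = 8; pairs: (0,2), (0,3), (1,3), (1,4), (1,5), (2,4), (2,5), (3,5)

α = atan 0.75 = 36.87°;  2α = 73.74°
n_0 = (+0.7718, +0.6359)
n_1 = (-0.7407, +0.6718)
n_2 = (-0.9063, -0.4226)
n_3 = (-0.2992, -0.9542)
n_4 = (+0.8707, -0.4918)
n_5 = (+0.9748, +0.2229)
  (0,1): δ = 81.70°  ·
  (0,2): δ = 14.49°  ✓
  (0,3): δ = 33.10°  ✓
  (0,4): δ = 111.05°  ·
  (0,5): δ = 153.39°  ·
  (1,2): δ = 112.79°  ·
  (1,3): δ = 65.20°  ✓
  (1,4): δ = 12.75°  ✓
  (1,5): δ = 55.09°  ✓
  (2,3): δ = 132.41°  ·
  (2,4): δ = 54.46°  ✓
  (2,5): δ = 12.12°  ✓
  (3,4): δ = 102.05°  ·
  (3,5): δ = 59.71°  ✓
  (4,5): δ = 137.66°  ·
antipodal pairs: 8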